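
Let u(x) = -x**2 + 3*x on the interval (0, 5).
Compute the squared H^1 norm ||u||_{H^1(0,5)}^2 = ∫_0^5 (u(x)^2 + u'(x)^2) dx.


||u||_{H^1}^2 = 745/6

The H^1 norm (squared) on an interval (0, L) is
  ||u||_{H^1}^2 = ∫_0^L u(x)^2 dx + ∫_0^L u'(x)^2 dx.
Compute u'(x) = 3 - 2*x.
Then u(x)^2 = x**4 - 6*x**3 + 9*x**2 and u'(x)^2 = 4*x**2 - 12*x + 9.
Integrate each monomial from 0 to 5 using ∫_0^5 c·x^n dx = c·5^(n+1)/(n+1):
  ∫_0^5 u(x)^2 dx = ∫_0^5 (x^4 - 6*x^3 + 9*x^2) dx. Term by term:
    ∫_0^5 x^4 dx = 625;  ∫_0^5 -6*x^3 dx = -1875/2;  ∫_0^5 9*x^2 dx = 375.
  Sum: 625 − 1875/2 + 375 = 125/2.
  ∫_0^5 u'(x)^2 dx = ∫_0^5 (4*x^2 - 12*x + 9) dx. Term by term:
    ∫_0^5 4*x^2 dx = 500/3;  ∫_0^5 -12*x dx = -150;  ∫_0^5 9 dx = 45.
  Sum: 500/3 − 150 + 45 = 185/3.
Adding: ||u||_{H^1}^2 = 125/2 + 185/3 = 745/6.


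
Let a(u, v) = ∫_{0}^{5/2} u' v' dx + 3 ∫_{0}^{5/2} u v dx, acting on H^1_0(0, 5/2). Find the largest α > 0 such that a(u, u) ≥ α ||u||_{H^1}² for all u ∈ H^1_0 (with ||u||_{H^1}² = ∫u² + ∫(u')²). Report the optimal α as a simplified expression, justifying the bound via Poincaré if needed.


α = 1

Coercivity of a(·,·) on H^1_0(0, 5/2) means a(u, u) ≥ α ||u||_{H^1}² for every u ∈ H^1_0.
The interval has length L = 5/2, and Poincaré/coercivity depend only on L. Here a(u, u) = ∫(u')² + (3)·∫u².
Here c = 3 ≥ 1, so a(u,u) = ∫(u')² + c∫u² ≥ ∫(u')² + ∫u² = ||u||_{H^1}², i.e. α = 1 works. No larger α is possible: a(u,u) ≥ α||u||_{H^1}² means (1−α)∫(u')² ≥ (α−c)∫u², and for the modes u_n = sin(nπ(x−x₀)/L) (x₀ the left endpoint) one has ∫u_n²/∫(u_n')² = (L/(nπ))² → 0, so a(u_n,u_n)/||u_n||_{H^1}² → 1. Hence the optimal constant is α = 1.
Therefore α = 1.


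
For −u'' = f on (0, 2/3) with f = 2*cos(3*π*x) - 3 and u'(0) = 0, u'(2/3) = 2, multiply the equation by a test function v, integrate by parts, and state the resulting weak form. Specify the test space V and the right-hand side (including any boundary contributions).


V = H^1(0, 2/3) (v unrestricted at boundary; u is determined up to an additive constant); weak form: ∫_0^2/3 u'v' dx = ∫_0^2/3 (2*cos(3*π*x) - 3) v dx + 2·v(2/3) for all v ∈ V.

Multiply both sides by a test function v and integrate from 0 to 2/3:
  ∫_0^2/3 −u''(x) v(x) dx = ∫_0^2/3 f(x) v(x) dx.
Integrate the LHS by parts once:
  ∫_0^2/3 −u'' v dx = −[u'(x) v(x)]_0^2/3 + ∫_0^2/3 u'(x) v'(x) dx.
Thus ∫_0^2/3 u'(x) v'(x) dx = ∫_0^2/3 f(x) v(x) dx + [u'(x) v(x)]_0^2/3.
Choose V so that boundary terms are either known or forced to vanish.
u has inhomogeneous Neumann u'(0) = 0, u'(2/3) = 2. [u' v]_0^2/3 = (2)·v(2/3) − (0)·v(0) = 2·v(2/3). Take V = H^1(0, 2/3); boundary term becomes part of RHS.
Weak formulation: find u (satisfying any essential BC) such that ∫_0^2/3 u'(x) v'(x) dx = ∫_0^2/3 f v dx + 2·v(2/3) for all v ∈ V (Neumann data are natural BCs: they enter the RHS as boundary terms).
Substituting f(x) = 2*cos(3*π*x) - 3, the right-hand side is ∫_0^2/3 (2*cos(3*π*x) - 3) v dx + 2·v(2/3).
Compatibility check (pure Neumann): taking v ≡ 1 ∈ V gives 0 = ∫_0^2/3 f dx + (2) − (0), i.e. ∫_0^2/3 f dx must equal u'(0) − u'(2/3) = -2. Indeed ∫_0^2/3 (2*cos(3*π*x) - 3) dx = -2, so the data are compatible. The solution is then unique only up to an additive constant (fix it e.g. by requiring ∫_0^2/3 u dx = 0).


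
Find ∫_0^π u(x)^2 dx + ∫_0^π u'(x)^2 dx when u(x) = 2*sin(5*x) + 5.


||u||_{H^1(0,π)}^2 = 8 + 77*π

u'(x) = 10*cos(5*x).
Expand u² and (u')² and integrate term by term on (0, π), using: for integers n ≥ 1, ∫_0^π sin²(nx) dx = ∫_0^π cos²(nx) dx = π/2; for n ≠ n', ∫_0^π sin(nx)sin(n'x) dx = ∫_0^π cos(nx)cos(n'x) dx = 0; and by product-to-sum, ∫_0^π sin(nx)cos(n'x) dx = ½∫_0^π [sin((n+n')x) + sin((n−n')x)] dx, which is 0 when n+n' is even and 2n/(n²−n'²) when n+n' is odd (it need not vanish on (0, π)). For the constant mode: ∫_0^π 1 dx = π, ∫_0^π cos(nx) dx = 0, ∫_0^π sin(nx) dx = (1−(−1)^n)/n.
  u² squared terms: (5)²·∫1 dx = 25·π = 25*π;  (2)²·∫sin(5x)² dx = 4·π/2 = 2*π.
  u² cross terms: 2·(5)·(2)·∫1·sin(5x) dx = 20·(2/5) = 8.
  So ∫_0^π u² dx = 25*π + 2*π + 8 = 8 + 27*π.
  (u')² squared terms: (10)²·∫cos(5x)² dx = 100·π/2 = 50*π.
  So ∫_0^π (u')² dx = 50*π.
||u||_{H^1}^2 = (8 + 27*π) + (50*π) = 8 + 77*π.


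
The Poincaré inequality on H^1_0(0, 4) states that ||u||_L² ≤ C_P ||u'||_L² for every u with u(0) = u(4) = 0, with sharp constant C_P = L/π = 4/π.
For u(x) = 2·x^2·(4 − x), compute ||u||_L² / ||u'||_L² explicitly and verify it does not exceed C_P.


||u||_L² / ||u'||_L² = 2*sqrt(14)/7 < C_P = 4/π.

u(x) = 2·x^2·(4 − x), so u'(x) = 2*x*(8 - 3*x).
u(x) = 2·x^2·(4 − x) vanishes at x = 0 and x = 4, so u ∈ H^1_0(0, 4). Differentiate via the product rule and integrate the resulting polynomials term by term.
  ∫_0^4 u² dx = ∫_0^4 (4*x^6 - 32*x^5 + 64*x^4) dx. Term by term:
    ∫_0^4 4*x^6 dx = 65536/7;  ∫_0^4 -32*x^5 dx = -65536/3;  ∫_0^4 64*x^4 dx = 65536/5.
  Sum: 65536/7 − 65536/3 + 65536/5 = 65536/105.
  ∫_0^4 (u')² dx = ∫_0^4 (36*x^4 - 192*x^3 + 256*x^2) dx. Term by term:
    ∫_0^4 36*x^4 dx = 36864/5;  ∫_0^4 -192*x^3 dx = -12288;  ∫_0^4 256*x^2 dx = 16384/3.
  Sum: 36864/5 − 12288 + 16384/3 = 8192/15.
∫_0^4 u² dx = 65536/105, so ||u||_L² = 256*sqrt(105)/105.
∫_0^4 (u')² dx = 8192/15, so ||u'||_L² = 64*sqrt(30)/15.
Ratio ||u||_L² / ||u'||_L² = 2*sqrt(14)/7.
Sharp Poincaré constant on H^1_0(0, 4) is C_P = L/π = 4/π, achieved by sin(π/4·x).
A polynomial bump cannot attain the sharp Poincaré constant (only the first sine eigenfunction does), so the ratio is strictly less than C_P, consistent with ||u||_L² ≤ C_P ||u'||_L².


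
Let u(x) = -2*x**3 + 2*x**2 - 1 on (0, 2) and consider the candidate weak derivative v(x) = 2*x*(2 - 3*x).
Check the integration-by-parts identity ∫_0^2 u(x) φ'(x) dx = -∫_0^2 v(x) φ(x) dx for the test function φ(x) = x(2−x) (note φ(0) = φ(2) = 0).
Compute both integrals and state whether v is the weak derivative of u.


LHS = 64/15, RHS = 64/15. Yes, v = u' weakly.

u(x) = -2*x**3 + 2*x**2 - 1, classical derivative u'(x) = -6*x**2 + 4*x.
φ(x) = x(2−x), so φ'(x) = 2 - 2*x.
Note φ(0) = φ(2) = 0, so the boundary term u·φ vanishes.
LHS = ∫_0^2 u(x) φ'(x) dx = ∫_0^2 (4*x^4 - 8*x^3 + 4*x^2 + 2*x - 2) dx. Term by term:
  ∫_0^2 4*x^4 dx = 128/5;  ∫_0^2 -8*x^3 dx = -32;  ∫_0^2 4*x^2 dx = 32/3;
  ∫_0^2 2*x dx = 4;  ∫_0^2 -2 dx = -4.
Sum: 128/5 − 32 + 32/3 + 4 − 4 = 64/15.
So LHS = 64/15.
∫_0^2 v(x) φ(x) dx = ∫_0^2 (6*x^4 - 16*x^3 + 8*x^2) dx. Term by term:
  ∫_0^2 6*x^4 dx = 192/5;  ∫_0^2 -16*x^3 dx = -64;  ∫_0^2 8*x^2 dx = 64/3.
Sum: 192/5 − 64 + 64/3 = -64/15.
So RHS = -∫_0^2 v(x) φ(x) dx = 64/15.
LHS = RHS, so the identity holds for this test φ.
Moreover u is smooth here and v(x) = u'(x) = -6*x**2 + 4*x pointwise, so the identity holds for every test function. Hence v is the weak derivative of u.


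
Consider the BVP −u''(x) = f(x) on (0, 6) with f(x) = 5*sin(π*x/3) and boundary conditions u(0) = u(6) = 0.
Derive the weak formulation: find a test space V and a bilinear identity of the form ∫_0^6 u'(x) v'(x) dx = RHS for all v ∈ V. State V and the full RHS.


V = H^1_0(0, 6) (so v(0) = v(6) = 0); weak form: ∫_0^6 u'v' dx = ∫_0^6 (5*sin(π*x/3)) v dx for all v ∈ V.

Multiply both sides by a test function v and integrate from 0 to 6:
  ∫_0^6 −u''(x) v(x) dx = ∫_0^6 f(x) v(x) dx.
Integrate the LHS by parts once:
  ∫_0^6 −u'' v dx = −[u'(x) v(x)]_0^6 + ∫_0^6 u'(x) v'(x) dx.
Thus ∫_0^6 u'(x) v'(x) dx = ∫_0^6 f(x) v(x) dx + [u'(x) v(x)]_0^6.
Choose V so that boundary terms are either known or forced to vanish.
u is Dirichlet: u(0) = u(6) = 0. Let V = H^1_0(0, 6); then v(0) = v(6) = 0, and [u' v]_0^6 = 0.
Weak formulation: find u (satisfying any essential BC) such that ∫_0^6 u'(x) v'(x) dx = ∫_0^6 f v dx for all v ∈ V.
Substituting f(x) = 5*sin(π*x/3), the right-hand side is ∫_0^6 (5*sin(π*x/3)) v dx.


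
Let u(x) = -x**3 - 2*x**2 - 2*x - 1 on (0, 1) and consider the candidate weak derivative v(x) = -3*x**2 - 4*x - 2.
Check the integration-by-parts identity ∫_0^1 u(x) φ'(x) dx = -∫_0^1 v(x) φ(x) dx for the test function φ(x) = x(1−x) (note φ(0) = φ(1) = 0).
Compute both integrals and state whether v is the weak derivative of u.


LHS = 49/60, RHS = 49/60. Yes, v = u' weakly.

u(x) = -x**3 - 2*x**2 - 2*x - 1, classical derivative u'(x) = -3*x**2 - 4*x - 2.
φ(x) = x(1−x), so φ'(x) = 1 - 2*x.
Note φ(0) = φ(1) = 0, so the boundary term u·φ vanishes.
LHS = ∫_0^1 u(x) φ'(x) dx = ∫_0^1 (2*x^4 + 3*x^3 + 2*x^2 - 1) dx. Term by term:
  ∫_0^1 2*x^4 dx = 2/5;  ∫_0^1 3*x^3 dx = 3/4;  ∫_0^1 2*x^2 dx = 2/3;
  ∫_0^1 -1 dx = -1.
Sum: 2/5 + 3/4 + 2/3 − 1 = 49/60.
So LHS = 49/60.
∫_0^1 v(x) φ(x) dx = ∫_0^1 (3*x^4 + x^3 - 2*x^2 - 2*x) dx. Term by term:
  ∫_0^1 3*x^4 dx = 3/5;  ∫_0^1 x^3 dx = 1/4;  ∫_0^1 -2*x^2 dx = -2/3;
  ∫_0^1 -2*x dx = -1.
Sum: 3/5 + 1/4 − 2/3 − 1 = -49/60.
So RHS = -∫_0^1 v(x) φ(x) dx = 49/60.
LHS = RHS, so the identity holds for this test φ.
Moreover u is smooth here and v(x) = u'(x) = -3*x**2 - 4*x - 2 pointwise, so the identity holds for every test function. Hence v is the weak derivative of u.


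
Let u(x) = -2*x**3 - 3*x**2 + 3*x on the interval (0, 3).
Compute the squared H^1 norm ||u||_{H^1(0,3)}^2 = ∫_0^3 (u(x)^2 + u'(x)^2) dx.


||u||_{H^1}^2 = 374571/70

The H^1 norm (squared) on an interval (0, L) is
  ||u||_{H^1}^2 = ∫_0^L u(x)^2 dx + ∫_0^L u'(x)^2 dx.
Compute u'(x) = -6*x**2 - 6*x + 3.
Then u(x)^2 = 4*x**6 + 12*x**5 - 3*x**4 - 18*x**3 + 9*x**2 and u'(x)^2 = 36*x**4 + 72*x**3 - 36*x + 9.
Integrate each monomial from 0 to 3 using ∫_0^3 c·x^n dx = c·3^(n+1)/(n+1):
  ∫_0^3 u(x)^2 dx = ∫_0^3 (4*x^6 + 12*x^5 - 3*x^4 - 18*x^3 + 9*x^2) dx. Term by term:
    ∫_0^3 4*x^6 dx = 8748/7;  ∫_0^3 12*x^5 dx = 1458;  ∫_0^3 -3*x^4 dx = -729/5;
    ∫_0^3 -18*x^3 dx = -729/2;  ∫_0^3 9*x^2 dx = 81.
  Sum: 8748/7 + 1458 − 729/5 − 729/2 + 81 = 159489/70.
  ∫_0^3 u'(x)^2 dx = ∫_0^3 (36*x^4 + 72*x^3 - 36*x + 9) dx. Term by term:
    ∫_0^3 36*x^4 dx = 8748/5;  ∫_0^3 72*x^3 dx = 1458;  ∫_0^3 -36*x dx = -162;
    ∫_0^3 9 dx = 27.
  Sum: 8748/5 + 1458 − 162 + 27 = 15363/5.
Adding: ||u||_{H^1}^2 = 159489/70 + 15363/5 = 374571/70.


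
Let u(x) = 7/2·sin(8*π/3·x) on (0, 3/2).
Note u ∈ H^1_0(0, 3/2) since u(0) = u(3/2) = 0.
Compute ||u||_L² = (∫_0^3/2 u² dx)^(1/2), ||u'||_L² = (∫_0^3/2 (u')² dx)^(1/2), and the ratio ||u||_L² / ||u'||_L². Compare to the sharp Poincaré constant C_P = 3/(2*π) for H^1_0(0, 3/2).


||u||_L² / ||u'||_L² = 3/(8*π) < C_P = 3/(2*π).

u(x) = 7/2·sin(8*π/3·x), so u'(x) = 28*π*cos(8*π*x/3)/3.
Writing u(x) = A·sin(kπx/L) with A = 7/2 and k = 4, use ∫_0^L sin²(kπx/L) dx = L/2 and ∫_0^L cos²(kπx/L) dx = L/2.
u² = 49/4·sin²(8*π/3·x) and (u')² = 784*π^2/9·cos²(8*π/3·x), and each of sin², cos² integrates to L/2 = 3/4 over (0, 3/2).
∫_0^3/2 u² dx = 147/16, so ||u||_L² = 7*sqrt(3)/4.
∫_0^3/2 (u')² dx = 196*π^2/3, so ||u'||_L² = 14*sqrt(3)*π/3.
Ratio ||u||_L² / ||u'||_L² = 3/(8*π).
Sharp Poincaré constant on H^1_0(0, 3/2) is C_P = L/π = 3/(2*π), achieved by sin(2*π/3·x).
This is the k = 4 harmonic; the ratio L/(kπ) is strictly less than C_P = L/π, consistent with the sharp inequality ||u||_L² ≤ C_P ||u'||_L².


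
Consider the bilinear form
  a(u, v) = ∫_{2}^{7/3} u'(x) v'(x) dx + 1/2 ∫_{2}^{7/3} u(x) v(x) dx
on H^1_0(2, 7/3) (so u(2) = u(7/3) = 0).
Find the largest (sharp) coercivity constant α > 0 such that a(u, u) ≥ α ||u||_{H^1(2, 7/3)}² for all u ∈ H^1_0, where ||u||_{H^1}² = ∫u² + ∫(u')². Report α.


α = (1 + 18*π^2)/(2*(1 + 9*π^2))

Coercivity of a(·,·) on H^1_0(2, 7/3) means a(u, u) ≥ α ||u||_{H^1}² for every u ∈ H^1_0.
The interval has length L = 1/3, and Poincaré/coercivity depend only on L. Here a(u, u) = ∫(u')² + (1/2)·∫u².
Here 0 < c = 1/2 < 1. The condition a(u,u) ≥ α||u||_{H^1}² reads (1−α)∫(u')² ≥ (α−c)∫u². Any admissible α is ≤ 1 (rapidly oscillating u have ∫u²/∫(u')² → 0), and α = 1 would force 0 ≥ (1−c)∫u², impossible since c < 1; so 1−α > 0. By the sharp Poincaré inequality on H^1_0 of an interval of length L, ∫(u')² ≥ (π/L)²∫u² with equality for the first sine mode sin(π(x−x₀)/L) (x₀ the left endpoint), so the inequality holds for all u iff (1−α)(π/L)² ≥ α − c, i.e. α ≤ ((π/L)² + c)/((π/L)² + 1) = (1 + c(L/π)²)/(1 + (L/π)²). With (π/L)² = 9*π^2 and c = 1/2, the largest admissible constant is α = ((π/L)² + c)/((π/L)² + 1).
Simplifying, α = (1 + 18*π^2)/(2*(1 + 9*π^2)).


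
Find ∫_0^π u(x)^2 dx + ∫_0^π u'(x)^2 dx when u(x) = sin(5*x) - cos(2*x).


||u||_{H^1(0,π)}^2 = -100/21 + 31*π/2

u'(x) = 2*sin(2*x) + 5*cos(5*x).
Expand u² and (u')² and integrate term by term on (0, π), using: for integers n ≥ 1, ∫_0^π sin²(nx) dx = ∫_0^π cos²(nx) dx = π/2; for n ≠ n', ∫_0^π sin(nx)sin(n'x) dx = ∫_0^π cos(nx)cos(n'x) dx = 0; and by product-to-sum, ∫_0^π sin(nx)cos(n'x) dx = ½∫_0^π [sin((n+n')x) + sin((n−n')x)] dx, which is 0 when n+n' is even and 2n/(n²−n'²) when n+n' is odd (it need not vanish on (0, π)).
  u² squared terms: (-1)²·∫cos(2x)² dx = 1·π/2 = π/2;  (1)²·∫sin(5x)² dx = 1·π/2 = π/2.
  u² cross terms: 2·(-1)·(1)·∫cos(2x)·sin(5x) dx = -2·(10/21) = -20/21.
  So ∫_0^π u² dx = π/2 + π/2 − 20/21 = -20/21 + π.
  (u')² squared terms: (2)²·∫sin(2x)² dx = 4·π/2 = 2*π;  (5)²·∫cos(5x)² dx = 25·π/2 = 25*π/2.
  (u')² cross terms: 2·(2)·(5)·∫sin(2x)·cos(5x) dx = 20·(-4/21) = -80/21.
  So ∫_0^π (u')² dx = 2*π + 25*π/2 − 80/21 = -80/21 + 29*π/2.
||u||_{H^1}^2 = (-20/21 + π) + (-80/21 + 29*π/2) = -100/21 + 31*π/2.


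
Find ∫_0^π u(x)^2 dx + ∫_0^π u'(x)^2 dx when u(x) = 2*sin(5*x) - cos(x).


||u||_{H^1(0,π)}^2 = 53*π

u'(x) = sin(x) + 10*cos(5*x).
Expand u² and (u')² and integrate term by term on (0, π), using: for integers n ≥ 1, ∫_0^π sin²(nx) dx = ∫_0^π cos²(nx) dx = π/2; for n ≠ n', ∫_0^π sin(nx)sin(n'x) dx = ∫_0^π cos(nx)cos(n'x) dx = 0; and by product-to-sum, ∫_0^π sin(nx)cos(n'x) dx = ½∫_0^π [sin((n+n')x) + sin((n−n')x)] dx, which is 0 when n+n' is even and 2n/(n²−n'²) when n+n' is odd (it need not vanish on (0, π)).
  u² squared terms: (-1)²·∫cos(x)² dx = 1·π/2 = π/2;  (2)²·∫sin(5x)² dx = 4·π/2 = 2*π.
  u² cross terms: 2·(-1)·(2)·∫cos(x)·sin(5x) dx = -4·(0) = 0.
  So ∫_0^π u² dx = π/2 + 2*π + 0 = 5*π/2.
  (u')² squared terms: (10)²·∫cos(5x)² dx = 100·π/2 = 50*π;  (1)²·∫sin(x)² dx = 1·π/2 = π/2.
  (u')² cross terms: 2·(10)·(1)·∫cos(5x)·sin(x) dx = 20·(0) = 0.
  So ∫_0^π (u')² dx = 50*π + π/2 + 0 = 101*π/2.
||u||_{H^1}^2 = (5*π/2) + (101*π/2) = 53*π.


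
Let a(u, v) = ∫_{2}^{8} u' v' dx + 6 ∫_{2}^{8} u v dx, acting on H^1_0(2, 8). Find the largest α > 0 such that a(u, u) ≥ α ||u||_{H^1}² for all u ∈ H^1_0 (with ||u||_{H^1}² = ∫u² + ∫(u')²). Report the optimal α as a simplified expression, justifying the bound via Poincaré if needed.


α = 1

Coercivity of a(·,·) on H^1_0(2, 8) means a(u, u) ≥ α ||u||_{H^1}² for every u ∈ H^1_0.
The interval has length L = 6, and Poincaré/coercivity depend only on L. Here a(u, u) = ∫(u')² + (6)·∫u².
Here c = 6 ≥ 1, so a(u,u) = ∫(u')² + c∫u² ≥ ∫(u')² + ∫u² = ||u||_{H^1}², i.e. α = 1 works. No larger α is possible: a(u,u) ≥ α||u||_{H^1}² means (1−α)∫(u')² ≥ (α−c)∫u², and for the modes u_n = sin(nπ(x−x₀)/L) (x₀ the left endpoint) one has ∫u_n²/∫(u_n')² = (L/(nπ))² → 0, so a(u_n,u_n)/||u_n||_{H^1}² → 1. Hence the optimal constant is α = 1.
Therefore α = 1.


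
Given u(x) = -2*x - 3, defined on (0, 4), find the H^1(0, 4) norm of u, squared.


||u||_{H^1}^2 = 700/3

The H^1 norm (squared) on an interval (0, L) is
  ||u||_{H^1}^2 = ∫_0^L u(x)^2 dx + ∫_0^L u'(x)^2 dx.
Compute u'(x) = -2.
Then u(x)^2 = 4*x**2 + 12*x + 9 and u'(x)^2 = 4.
Integrate each monomial from 0 to 4 using ∫_0^4 c·x^n dx = c·4^(n+1)/(n+1):
  ∫_0^4 u(x)^2 dx = ∫_0^4 (4*x^2 + 12*x + 9) dx. Term by term:
    ∫_0^4 4*x^2 dx = 256/3;  ∫_0^4 12*x dx = 96;  ∫_0^4 9 dx = 36.
  Sum: 256/3 + 96 + 36 = 652/3.
  ∫_0^4 u'(x)^2 dx = ∫_0^4 (4) dx. Term by term:
    ∫_0^4 4 dx = 16.
Adding: ||u||_{H^1}^2 = 652/3 + 16 = 700/3.


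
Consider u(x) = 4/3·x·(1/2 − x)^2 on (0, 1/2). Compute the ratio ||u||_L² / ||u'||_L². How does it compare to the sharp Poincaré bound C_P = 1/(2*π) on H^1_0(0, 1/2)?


||u||_L² / ||u'||_L² = sqrt(14)/28 < C_P = 1/(2*π).

u(x) = 4/3·x·(1/2 − x)^2, so u'(x) = 4*x^2 - 8*x/3 + 1/3.
u(x) = 4/3·x·(1/2 − x)^2 vanishes at x = 0 and x = 1/2, so u ∈ H^1_0(0, 1/2). Differentiate via the product rule and integrate the resulting polynomials term by term.
  ∫_0^1/2 u² dx = ∫_0^1/2 (16*x^6/9 - 32*x^5/9 + 8*x^4/3 - 8*x^3/9 + x^2/9) dx. Term by term:
    ∫_0^1/2 16*x^6/9 dx = 1/504;  ∫_0^1/2 -32*x^5/9 dx = -1/108;  ∫_0^1/2 8*x^4/3 dx = 1/60;
    ∫_0^1/2 -8*x^3/9 dx = -1/72;  ∫_0^1/2 x^2/9 dx = 1/216.
  Sum: 1/504 − 1/108 + 1/60 − 1/72 + 1/216 = 1/7560.
  ∫_0^1/2 (u')² dx = ∫_0^1/2 (16*x^4 - 64*x^3/3 + 88*x^2/9 - 16*x/9 + 1/9) dx. Term by term:
    ∫_0^1/2 16*x^4 dx = 1/10;  ∫_0^1/2 -64*x^3/3 dx = -1/3;  ∫_0^1/2 88*x^2/9 dx = 11/27;
    ∫_0^1/2 -16*x/9 dx = -2/9;  ∫_0^1/2 1/9 dx = 1/18.
  Sum: 1/10 − 1/3 + 11/27 − 2/9 + 1/18 = 1/135.
∫_0^1/2 u² dx = 1/7560, so ||u||_L² = sqrt(210)/1260.
∫_0^1/2 (u')² dx = 1/135, so ||u'||_L² = sqrt(15)/45.
Ratio ||u||_L² / ||u'||_L² = sqrt(14)/28.
Sharp Poincaré constant on H^1_0(0, 1/2) is C_P = L/π = 1/(2*π), achieved by sin(2*π·x).
A polynomial bump cannot attain the sharp Poincaré constant (only the first sine eigenfunction does), so the ratio is strictly less than C_P, consistent with ||u||_L² ≤ C_P ||u'||_L².


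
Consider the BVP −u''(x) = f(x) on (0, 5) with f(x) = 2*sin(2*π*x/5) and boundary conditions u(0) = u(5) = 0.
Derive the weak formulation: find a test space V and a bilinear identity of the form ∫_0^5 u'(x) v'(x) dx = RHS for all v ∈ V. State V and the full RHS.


V = H^1_0(0, 5) (so v(0) = v(5) = 0); weak form: ∫_0^5 u'v' dx = ∫_0^5 (2*sin(2*π*x/5)) v dx for all v ∈ V.

Multiply both sides by a test function v and integrate from 0 to 5:
  ∫_0^5 −u''(x) v(x) dx = ∫_0^5 f(x) v(x) dx.
Integrate the LHS by parts once:
  ∫_0^5 −u'' v dx = −[u'(x) v(x)]_0^5 + ∫_0^5 u'(x) v'(x) dx.
Thus ∫_0^5 u'(x) v'(x) dx = ∫_0^5 f(x) v(x) dx + [u'(x) v(x)]_0^5.
Choose V so that boundary terms are either known or forced to vanish.
u is Dirichlet: u(0) = u(5) = 0. Let V = H^1_0(0, 5); then v(0) = v(5) = 0, and [u' v]_0^5 = 0.
Weak formulation: find u (satisfying any essential BC) such that ∫_0^5 u'(x) v'(x) dx = ∫_0^5 f v dx for all v ∈ V.
Substituting f(x) = 2*sin(2*π*x/5), the right-hand side is ∫_0^5 (2*sin(2*π*x/5)) v dx.


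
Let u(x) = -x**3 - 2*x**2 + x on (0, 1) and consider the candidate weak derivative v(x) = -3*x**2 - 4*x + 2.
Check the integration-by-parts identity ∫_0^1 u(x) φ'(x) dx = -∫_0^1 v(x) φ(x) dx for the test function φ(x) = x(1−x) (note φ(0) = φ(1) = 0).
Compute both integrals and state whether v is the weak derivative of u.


LHS = 19/60, RHS = 3/20. No, v is not the weak derivative of u.

u(x) = -x**3 - 2*x**2 + x, classical derivative u'(x) = -3*x**2 - 4*x + 1.
φ(x) = x(1−x), so φ'(x) = 1 - 2*x.
Note φ(0) = φ(1) = 0, so the boundary term u·φ vanishes.
LHS = ∫_0^1 u(x) φ'(x) dx = ∫_0^1 (2*x^4 + 3*x^3 - 4*x^2 + x) dx. Term by term:
  ∫_0^1 2*x^4 dx = 2/5;  ∫_0^1 3*x^3 dx = 3/4;  ∫_0^1 -4*x^2 dx = -4/3;
  ∫_0^1 x dx = 1/2.
Sum: 2/5 + 3/4 − 4/3 + 1/2 = 19/60.
So LHS = 19/60.
∫_0^1 v(x) φ(x) dx = ∫_0^1 (3*x^4 + x^3 - 6*x^2 + 2*x) dx. Term by term:
  ∫_0^1 3*x^4 dx = 3/5;  ∫_0^1 x^3 dx = 1/4;  ∫_0^1 -6*x^2 dx = -2;
  ∫_0^1 2*x dx = 1.
Sum: 3/5 + 1/4 − 2 + 1 = -3/20.
So RHS = -∫_0^1 v(x) φ(x) dx = 3/20.
LHS − RHS = 1/6 ≠ 0, so the identity fails.
(For a valid weak derivative the identity must hold for EVERY test function, in particular this one. The failure shows v is NOT the weak derivative of u.)
Correct weak derivative would be u'(x) = -3*x**2 - 4*x + 1.


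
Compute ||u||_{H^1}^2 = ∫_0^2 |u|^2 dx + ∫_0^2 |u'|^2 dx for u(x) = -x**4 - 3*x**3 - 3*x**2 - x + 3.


||u||_{H^1}^2 = 1016488/315

The H^1 norm (squared) on an interval (0, L) is
  ||u||_{H^1}^2 = ∫_0^L u(x)^2 dx + ∫_0^L u'(x)^2 dx.
Compute u'(x) = -4*x**3 - 9*x**2 - 6*x - 1.
Then u(x)^2 = x**8 + 6*x**7 + 15*x**6 + 20*x**5 + 9*x**4 - 12*x**3 - 17*x**2 - 6*x + 9 and u'(x)^2 = 16*x**6 + 72*x**5 + 129*x**4 + 116*x**3 + 54*x**2 + 12*x + 1.
Integrate each monomial from 0 to 2 using ∫_0^2 c·x^n dx = c·2^(n+1)/(n+1):
  ∫_0^2 u(x)^2 dx = ∫_0^2 (x^8 + 6*x^7 + 15*x^6 + 20*x^5 + 9*x^4 - 12*x^3 - 17*x^2 - 6*x + 9) dx. Term by term:
    ∫_0^2 x^8 dx = 512/9;  ∫_0^2 6*x^7 dx = 192;  ∫_0^2 15*x^6 dx = 1920/7;
    ∫_0^2 20*x^5 dx = 640/3;  ∫_0^2 9*x^4 dx = 288/5;  ∫_0^2 -12*x^3 dx = -48;
    ∫_0^2 -17*x^2 dx = -136/3;  ∫_0^2 -6*x dx = -12;  ∫_0^2 9 dx = 18.
  Sum: 512/9 + 192 + 1920/7 + 640/3 + 288/5 − 48 − 136/3 − 12 + 18 = 222634/315.
  ∫_0^2 u'(x)^2 dx = ∫_0^2 (16*x^6 + 72*x^5 + 129*x^4 + 116*x^3 + 54*x^2 + 12*x + 1) dx. Term by term:
    ∫_0^2 16*x^6 dx = 2048/7;  ∫_0^2 72*x^5 dx = 768;  ∫_0^2 129*x^4 dx = 4128/5;
    ∫_0^2 116*x^3 dx = 464;  ∫_0^2 54*x^2 dx = 144;  ∫_0^2 12*x dx = 24;
    ∫_0^2 1 dx = 2.
  Sum: 2048/7 + 768 + 4128/5 + 464 + 144 + 24 + 2 = 88206/35.
Adding: ||u||_{H^1}^2 = 222634/315 + 88206/35 = 1016488/315.


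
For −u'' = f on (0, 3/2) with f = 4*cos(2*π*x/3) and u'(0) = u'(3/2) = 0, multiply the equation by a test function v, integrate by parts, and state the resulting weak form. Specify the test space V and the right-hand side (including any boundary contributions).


V = H^1(0, 3/2) (no boundary constraint on v; u is determined up to an additive constant); weak form: ∫_0^3/2 u'v' dx = ∫_0^3/2 (4*cos(2*π*x/3)) v dx for all v ∈ V.

Multiply both sides by a test function v and integrate from 0 to 3/2:
  ∫_0^3/2 −u''(x) v(x) dx = ∫_0^3/2 f(x) v(x) dx.
Integrate the LHS by parts once:
  ∫_0^3/2 −u'' v dx = −[u'(x) v(x)]_0^3/2 + ∫_0^3/2 u'(x) v'(x) dx.
Thus ∫_0^3/2 u'(x) v'(x) dx = ∫_0^3/2 f(x) v(x) dx + [u'(x) v(x)]_0^3/2.
Choose V so that boundary terms are either known or forced to vanish.
u has homogeneous Neumann: u'(0) = u'(3/2) = 0. So [u' v]_0^3/2 = 0·v(3/2) − 0·v(0) = 0 for any v; take V = H^1(0, 3/2).
Weak formulation: find u (satisfying any essential BC) such that ∫_0^3/2 u'(x) v'(x) dx = ∫_0^3/2 f v dx for all v ∈ V (homogeneous Neumann, so boundary terms vanish).
Substituting f(x) = 4*cos(2*π*x/3), the right-hand side is ∫_0^3/2 (4*cos(2*π*x/3)) v dx.
Compatibility check (pure Neumann): taking v ≡ 1 ∈ V gives 0 = ∫_0^3/2 f dx + (0) − (0), i.e. ∫_0^3/2 f dx must equal u'(0) − u'(3/2) = 0. Indeed ∫_0^3/2 (4*cos(2*π*x/3)) dx = 0, so the data are compatible. The solution is then unique only up to an additive constant (fix it e.g. by requiring ∫_0^3/2 u dx = 0).


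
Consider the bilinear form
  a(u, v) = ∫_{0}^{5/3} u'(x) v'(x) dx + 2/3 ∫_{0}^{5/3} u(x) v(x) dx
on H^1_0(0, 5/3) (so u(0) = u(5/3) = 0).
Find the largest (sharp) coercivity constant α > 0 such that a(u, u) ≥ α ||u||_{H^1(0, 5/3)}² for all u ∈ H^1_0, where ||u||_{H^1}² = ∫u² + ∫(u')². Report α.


α = (50 + 27*π^2)/(3*(25 + 9*π^2))

Coercivity of a(·,·) on H^1_0(0, 5/3) means a(u, u) ≥ α ||u||_{H^1}² for every u ∈ H^1_0.
The interval has length L = 5/3, and Poincaré/coercivity depend only on L. Here a(u, u) = ∫(u')² + (2/3)·∫u².
Here 0 < c = 2/3 < 1. The condition a(u,u) ≥ α||u||_{H^1}² reads (1−α)∫(u')² ≥ (α−c)∫u². Any admissible α is ≤ 1 (rapidly oscillating u have ∫u²/∫(u')² → 0), and α = 1 would force 0 ≥ (1−c)∫u², impossible since c < 1; so 1−α > 0. By the sharp Poincaré inequality on H^1_0 of an interval of length L, ∫(u')² ≥ (π/L)²∫u² with equality for the first sine mode sin(π(x−x₀)/L) (x₀ the left endpoint), so the inequality holds for all u iff (1−α)(π/L)² ≥ α − c, i.e. α ≤ ((π/L)² + c)/((π/L)² + 1) = (1 + c(L/π)²)/(1 + (L/π)²). With (π/L)² = 9*π^2/25 and c = 2/3, the largest admissible constant is α = ((π/L)² + c)/((π/L)² + 1).
Simplifying, α = (50 + 27*π^2)/(3*(25 + 9*π^2)).


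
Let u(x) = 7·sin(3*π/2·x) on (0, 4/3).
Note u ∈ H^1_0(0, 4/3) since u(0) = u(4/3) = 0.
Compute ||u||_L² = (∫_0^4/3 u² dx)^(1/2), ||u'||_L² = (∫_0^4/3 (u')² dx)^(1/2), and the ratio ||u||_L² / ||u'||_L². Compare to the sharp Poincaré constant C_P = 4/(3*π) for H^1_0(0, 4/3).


||u||_L² / ||u'||_L² = 2/(3*π) < C_P = 4/(3*π).

u(x) = 7·sin(3*π/2·x), so u'(x) = 21*π*cos(3*π*x/2)/2.
Writing u(x) = A·sin(kπx/L) with A = 7 and k = 2, use ∫_0^L sin²(kπx/L) dx = L/2 and ∫_0^L cos²(kπx/L) dx = L/2.
u² = 49·sin²(3*π/2·x) and (u')² = 441*π^2/4·cos²(3*π/2·x), and each of sin², cos² integrates to L/2 = 2/3 over (0, 4/3).
∫_0^4/3 u² dx = 98/3, so ||u||_L² = 7*sqrt(6)/3.
∫_0^4/3 (u')² dx = 147*π^2/2, so ||u'||_L² = 7*sqrt(6)*π/2.
Ratio ||u||_L² / ||u'||_L² = 2/(3*π).
Sharp Poincaré constant on H^1_0(0, 4/3) is C_P = L/π = 4/(3*π), achieved by sin(3*π/4·x).
This is the k = 2 harmonic; the ratio L/(kπ) is strictly less than C_P = L/π, consistent with the sharp inequality ||u||_L² ≤ C_P ||u'||_L².


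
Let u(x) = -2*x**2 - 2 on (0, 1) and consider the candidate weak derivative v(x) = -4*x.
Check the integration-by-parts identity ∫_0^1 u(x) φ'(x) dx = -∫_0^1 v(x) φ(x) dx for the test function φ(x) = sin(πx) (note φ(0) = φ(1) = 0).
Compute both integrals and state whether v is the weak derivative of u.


LHS = 4/π, RHS = 4/π. Yes, v = u' weakly.

u(x) = -2*x**2 - 2, classical derivative u'(x) = -4*x.
φ(x) = sin(πx), so φ'(x) = π*cos(π*x).
Note φ(0) = φ(1) = 0, so the boundary term u·φ vanishes.
LHS = ∫_0^1 u(x) φ'(x) dx = ∫_0^1 (-2*π*x^2*cos(π*x) - 2*π*cos(π*x)) dx. Term by term:
  ∫_0^1 -2*π*cos(π*x) dx = 0;  ∫_0^1 -2*π*x^2*cos(π*x) dx = 4/π.
Sum: 0 + 4/π = 4/π.
So LHS = 4/π.
∫_0^1 v(x) φ(x) dx = ∫_0^1 (-4*x*sin(π*x)) dx. Term by term:
  ∫_0^1 -4*x*sin(π*x) dx = -4/π.
So RHS = -∫_0^1 v(x) φ(x) dx = 4/π.
LHS = RHS, so the identity holds for this test φ.
Moreover u is smooth here and v(x) = u'(x) = -4*x pointwise, so the identity holds for every test function. Hence v is the weak derivative of u.


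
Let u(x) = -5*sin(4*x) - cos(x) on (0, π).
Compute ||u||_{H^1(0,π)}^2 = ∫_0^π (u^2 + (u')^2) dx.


||u||_{H^1(0,π)}^2 = 32/3 + 427*π/2

u'(x) = sin(x) - 20*cos(4*x).
Expand u² and (u')² and integrate term by term on (0, π), using: for integers n ≥ 1, ∫_0^π sin²(nx) dx = ∫_0^π cos²(nx) dx = π/2; for n ≠ n', ∫_0^π sin(nx)sin(n'x) dx = ∫_0^π cos(nx)cos(n'x) dx = 0; and by product-to-sum, ∫_0^π sin(nx)cos(n'x) dx = ½∫_0^π [sin((n+n')x) + sin((n−n')x)] dx, which is 0 when n+n' is even and 2n/(n²−n'²) when n+n' is odd (it need not vanish on (0, π)).
  u² squared terms: (-1)²·∫cos(x)² dx = 1·π/2 = π/2;  (-5)²·∫sin(4x)² dx = 25·π/2 = 25*π/2.
  u² cross terms: 2·(-1)·(-5)·∫cos(x)·sin(4x) dx = 10·(8/15) = 16/3.
  So ∫_0^π u² dx = π/2 + 25*π/2 + 16/3 = 16/3 + 13*π.
  (u')² squared terms: (-20)²·∫cos(4x)² dx = 400·π/2 = 200*π;  (1)²·∫sin(x)² dx = 1·π/2 = π/2.
  (u')² cross terms: 2·(-20)·(1)·∫cos(4x)·sin(x) dx = -40·(-2/15) = 16/3.
  So ∫_0^π (u')² dx = 200*π + π/2 + 16/3 = 16/3 + 401*π/2.
||u||_{H^1}^2 = (16/3 + 13*π) + (16/3 + 401*π/2) = 32/3 + 427*π/2.


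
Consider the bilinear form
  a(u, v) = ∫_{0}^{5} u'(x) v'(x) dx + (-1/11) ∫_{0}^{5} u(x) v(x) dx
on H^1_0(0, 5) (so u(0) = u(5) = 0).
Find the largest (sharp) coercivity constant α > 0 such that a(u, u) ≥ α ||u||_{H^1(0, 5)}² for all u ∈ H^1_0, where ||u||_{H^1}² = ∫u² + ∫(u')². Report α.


α = (-25/11 + π^2)/(π^2 + 25)

Coercivity of a(·,·) on H^1_0(0, 5) means a(u, u) ≥ α ||u||_{H^1}² for every u ∈ H^1_0.
The interval has length L = 5, and Poincaré/coercivity depend only on L. Here a(u, u) = ∫(u')² + (-1/11)·∫u².
Here c = -1/11 < 0 with |c| < (π/L)² = π^2/25, so coercivity still holds. The condition a(u,u) ≥ α||u||_{H^1}² reads (1−α)∫(u')² ≥ (α−c)∫u². Any admissible α is ≤ 1 (rapidly oscillating u have ∫u²/∫(u')² → 0), and α = 1 would force 0 ≥ (1−c)∫u², impossible since c < 1; so 1−α > 0. By the sharp Poincaré inequality on H^1_0 of an interval of length L, ∫(u')² ≥ (π/L)²∫u² with equality for the first sine mode sin(π(x−x₀)/L) (x₀ the left endpoint), so the inequality holds for all u iff (1−α)(π/L)² ≥ α − c, i.e. α ≤ ((π/L)² + c)/((π/L)² + 1) = (1 + c(L/π)²)/(1 + (L/π)²). (Direct route, valid since c ≤ 0: Poincaré gives c∫u² ≥ c(L/π)²∫(u')², so a(u,u) ≥ (1 + c(L/π)²)∫(u')², while ||u||_{H^1}² ≤ (1 + (L/π)²)∫(u')²; dividing yields the same α.) With (π/L)² = π^2/25 and c = -1/11, the largest admissible constant is α = ((π/L)² + c)/((π/L)² + 1).
Simplifying, α = (-25/11 + π^2)/(π^2 + 25).


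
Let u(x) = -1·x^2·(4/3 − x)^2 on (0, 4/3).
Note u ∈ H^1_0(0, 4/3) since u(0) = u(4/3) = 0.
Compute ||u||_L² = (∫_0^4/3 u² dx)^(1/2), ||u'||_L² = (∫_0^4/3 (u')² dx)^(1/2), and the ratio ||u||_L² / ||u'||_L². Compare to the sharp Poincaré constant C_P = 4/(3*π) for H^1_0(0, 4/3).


||u||_L² / ||u'||_L² = 2*sqrt(3)/9 < C_P = 4/(3*π).

u(x) = -1·x^2·(4/3 − x)^2, so u'(x) = 4*x*(-9*x^2 + 18*x - 8)/9.
u(x) = -1·x^2·(4/3 − x)^2 vanishes at x = 0 and x = 4/3, so u ∈ H^1_0(0, 4/3). Differentiate via the product rule and integrate the resulting polynomials term by term.
  ∫_0^4/3 u² dx = ∫_0^4/3 (x^8 - 16*x^7/3 + 32*x^6/3 - 256*x^5/27 + 256*x^4/81) dx. Term by term:
    ∫_0^4/3 x^8 dx = 262144/177147;  ∫_0^4/3 -16*x^7/3 dx = -131072/19683;  ∫_0^4/3 32*x^6/3 dx = 524288/45927;
    ∫_0^4/3 -256*x^5/27 dx = -524288/59049;  ∫_0^4/3 256*x^4/81 dx = 262144/98415.
  Sum: 262144/177147 − 131072/19683 + 524288/45927 − 524288/59049 + 262144/98415 = 131072/6200145.
  ∫_0^4/3 (u')² dx = ∫_0^4/3 (16*x^6 - 64*x^5 + 832*x^4/9 - 512*x^3/9 + 1024*x^2/81) dx. Term by term:
    ∫_0^4/3 16*x^6 dx = 262144/15309;  ∫_0^4/3 -64*x^5 dx = -131072/2187;  ∫_0^4/3 832*x^4/9 dx = 851968/10935;
    ∫_0^4/3 -512*x^3/9 dx = -32768/729;  ∫_0^4/3 1024*x^2/81 dx = 65536/6561.
  Sum: 262144/15309 − 131072/2187 + 851968/10935 − 32768/729 + 65536/6561 = 32768/229635.
∫_0^4/3 u² dx = 131072/6200145, so ||u||_L² = 256*sqrt(210)/25515.
∫_0^4/3 (u')² dx = 32768/229635, so ||u'||_L² = 128*sqrt(70)/2835.
Ratio ||u||_L² / ||u'||_L² = 2*sqrt(3)/9.
Sharp Poincaré constant on H^1_0(0, 4/3) is C_P = L/π = 4/(3*π), achieved by sin(3*π/4·x).
A polynomial bump cannot attain the sharp Poincaré constant (only the first sine eigenfunction does), so the ratio is strictly less than C_P, consistent with ||u||_L² ≤ C_P ||u'||_L².


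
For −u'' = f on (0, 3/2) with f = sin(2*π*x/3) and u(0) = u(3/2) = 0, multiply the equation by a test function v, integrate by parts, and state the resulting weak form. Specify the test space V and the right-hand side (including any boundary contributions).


V = H^1_0(0, 3/2) (so v(0) = v(3/2) = 0); weak form: ∫_0^3/2 u'v' dx = ∫_0^3/2 (sin(2*π*x/3)) v dx for all v ∈ V.

Multiply both sides by a test function v and integrate from 0 to 3/2:
  ∫_0^3/2 −u''(x) v(x) dx = ∫_0^3/2 f(x) v(x) dx.
Integrate the LHS by parts once:
  ∫_0^3/2 −u'' v dx = −[u'(x) v(x)]_0^3/2 + ∫_0^3/2 u'(x) v'(x) dx.
Thus ∫_0^3/2 u'(x) v'(x) dx = ∫_0^3/2 f(x) v(x) dx + [u'(x) v(x)]_0^3/2.
Choose V so that boundary terms are either known or forced to vanish.
u is Dirichlet: u(0) = u(3/2) = 0. Let V = H^1_0(0, 3/2); then v(0) = v(3/2) = 0, and [u' v]_0^3/2 = 0.
Weak formulation: find u (satisfying any essential BC) such that ∫_0^3/2 u'(x) v'(x) dx = ∫_0^3/2 f v dx for all v ∈ V.
Substituting f(x) = sin(2*π*x/3), the right-hand side is ∫_0^3/2 (sin(2*π*x/3)) v dx.


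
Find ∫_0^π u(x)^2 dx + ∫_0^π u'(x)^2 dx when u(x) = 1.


||u||_{H^1(0,π)}^2 = π

u'(x) = 0.
Expand u² and (u')² and integrate term by term on (0, π), using: for integers n ≥ 1, ∫_0^π sin²(nx) dx = ∫_0^π cos²(nx) dx = π/2; for n ≠ n', ∫_0^π sin(nx)sin(n'x) dx = ∫_0^π cos(nx)cos(n'x) dx = 0; and by product-to-sum, ∫_0^π sin(nx)cos(n'x) dx = ½∫_0^π [sin((n+n')x) + sin((n−n')x)] dx, which is 0 when n+n' is even and 2n/(n²−n'²) when n+n' is odd (it need not vanish on (0, π)). For the constant mode: ∫_0^π 1 dx = π, ∫_0^π cos(nx) dx = 0, ∫_0^π sin(nx) dx = (1−(−1)^n)/n.
  u² squared terms: (1)²·∫1 dx = 1·π = π.
  So ∫_0^π u² dx = π.
  u' ≡ 0, so ∫_0^π (u')² dx = 0.
||u||_{H^1}^2 = (π) + (0) = π.


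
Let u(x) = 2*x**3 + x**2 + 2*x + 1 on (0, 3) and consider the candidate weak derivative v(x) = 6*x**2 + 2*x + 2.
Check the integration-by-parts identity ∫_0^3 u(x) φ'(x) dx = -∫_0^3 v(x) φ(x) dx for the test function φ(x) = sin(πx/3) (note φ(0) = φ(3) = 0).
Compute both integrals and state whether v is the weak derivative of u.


LHS = -192/π + 648/π^3, RHS = -192/π + 648/π^3. Yes, v = u' weakly.

u(x) = 2*x**3 + x**2 + 2*x + 1, classical derivative u'(x) = 6*x**2 + 2*x + 2.
φ(x) = sin(πx/3), so φ'(x) = π*cos(π*x/3)/3.
Note φ(0) = φ(3) = 0, so the boundary term u·φ vanishes.
LHS = ∫_0^3 u(x) φ'(x) dx = ∫_0^3 (2*π*x^3*cos(π*x/3)/3 + π*x^2*cos(π*x/3)/3 + 2*π*x*cos(π*x/3)/3 + π*cos(π*x/3)/3) dx. Term by term:
  ∫_0^3 π*cos(π*x/3)/3 dx = 0;  ∫_0^3 π*x^2*cos(π*x/3)/3 dx = -18/π;  ∫_0^3 2*π*x*cos(π*x/3)/3 dx = -12/π;
  ∫_0^3 2*π*x^3*cos(π*x/3)/3 dx = -162/π + 648/π^3.
Sum: 0 − 18/π − 12/π + -162/π + 648/π^3 = -192/π + 648/π^3.
So LHS = -192/π + 648/π^3.
∫_0^3 v(x) φ(x) dx = ∫_0^3 (6*x^2*sin(π*x/3) + 2*x*sin(π*x/3) + 2*sin(π*x/3)) dx. Term by term:
  ∫_0^3 2*sin(π*x/3) dx = 12/π;  ∫_0^3 2*x*sin(π*x/3) dx = 18/π;  ∫_0^3 6*x^2*sin(π*x/3) dx = -648/π^3 + 162/π.
Sum: 12/π + 18/π + -648/π^3 + 162/π = -648/π^3 + 192/π.
So RHS = -∫_0^3 v(x) φ(x) dx = -192/π + 648/π^3.
LHS = RHS, so the identity holds for this test φ.
Moreover u is smooth here and v(x) = u'(x) = 6*x**2 + 2*x + 2 pointwise, so the identity holds for every test function. Hence v is the weak derivative of u.


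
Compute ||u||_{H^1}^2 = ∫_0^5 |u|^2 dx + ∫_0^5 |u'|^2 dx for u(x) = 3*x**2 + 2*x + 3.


||u||_{H^1}^2 = 31295/3

The H^1 norm (squared) on an interval (0, L) is
  ||u||_{H^1}^2 = ∫_0^L u(x)^2 dx + ∫_0^L u'(x)^2 dx.
Compute u'(x) = 6*x + 2.
Then u(x)^2 = 9*x**4 + 12*x**3 + 22*x**2 + 12*x + 9 and u'(x)^2 = 36*x**2 + 24*x + 4.
Integrate each monomial from 0 to 5 using ∫_0^5 c·x^n dx = c·5^(n+1)/(n+1):
  ∫_0^5 u(x)^2 dx = ∫_0^5 (9*x^4 + 12*x^3 + 22*x^2 + 12*x + 9) dx. Term by term:
    ∫_0^5 9*x^4 dx = 5625;  ∫_0^5 12*x^3 dx = 1875;  ∫_0^5 22*x^2 dx = 2750/3;
    ∫_0^5 12*x dx = 150;  ∫_0^5 9 dx = 45.
  Sum: 5625 + 1875 + 2750/3 + 150 + 45 = 25835/3.
  ∫_0^5 u'(x)^2 dx = ∫_0^5 (36*x^2 + 24*x + 4) dx. Term by term:
    ∫_0^5 36*x^2 dx = 1500;  ∫_0^5 24*x dx = 300;  ∫_0^5 4 dx = 20.
  Sum: 1500 + 300 + 20 = 1820.
Adding: ||u||_{H^1}^2 = 25835/3 + 1820 = 31295/3.


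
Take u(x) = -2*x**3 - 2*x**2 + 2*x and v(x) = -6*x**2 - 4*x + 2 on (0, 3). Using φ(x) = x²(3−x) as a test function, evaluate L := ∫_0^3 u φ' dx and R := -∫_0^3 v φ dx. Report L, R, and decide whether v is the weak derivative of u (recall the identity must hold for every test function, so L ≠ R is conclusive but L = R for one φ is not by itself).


LHS = 1809/10, RHS = 1809/10. Yes, v = u' weakly.

u(x) = -2*x**3 - 2*x**2 + 2*x, classical derivative u'(x) = -6*x**2 - 4*x + 2.
φ(x) = x²(3−x), so φ'(x) = 3*x*(2 - x).
Note φ(0) = φ(3) = 0, so the boundary term u·φ vanishes.
LHS = ∫_0^3 u(x) φ'(x) dx = ∫_0^3 (6*x^5 - 6*x^4 - 18*x^3 + 12*x^2) dx. Term by term:
  ∫_0^3 6*x^5 dx = 729;  ∫_0^3 -6*x^4 dx = -1458/5;  ∫_0^3 -18*x^3 dx = -729/2;
  ∫_0^3 12*x^2 dx = 108.
Sum: 729 − 1458/5 − 729/2 + 108 = 1809/10.
So LHS = 1809/10.
∫_0^3 v(x) φ(x) dx = ∫_0^3 (6*x^5 - 14*x^4 - 14*x^3 + 6*x^2) dx. Term by term:
  ∫_0^3 6*x^5 dx = 729;  ∫_0^3 -14*x^4 dx = -3402/5;  ∫_0^3 -14*x^3 dx = -567/2;
  ∫_0^3 6*x^2 dx = 54.
Sum: 729 − 3402/5 − 567/2 + 54 = -1809/10.
So RHS = -∫_0^3 v(x) φ(x) dx = 1809/10.
LHS = RHS, so the identity holds for this test φ.
Moreover u is smooth here and v(x) = u'(x) = -6*x**2 - 4*x + 2 pointwise, so the identity holds for every test function. Hence v is the weak derivative of u.


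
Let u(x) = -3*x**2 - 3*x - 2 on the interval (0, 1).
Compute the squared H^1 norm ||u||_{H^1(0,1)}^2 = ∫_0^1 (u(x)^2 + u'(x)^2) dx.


||u||_{H^1}^2 = 623/10

The H^1 norm (squared) on an interval (0, L) is
  ||u||_{H^1}^2 = ∫_0^L u(x)^2 dx + ∫_0^L u'(x)^2 dx.
Compute u'(x) = -6*x - 3.
Then u(x)^2 = 9*x**4 + 18*x**3 + 21*x**2 + 12*x + 4 and u'(x)^2 = 36*x**2 + 36*x + 9.
Integrate each monomial from 0 to 1 using ∫_0^1 c·x^n dx = c·1^(n+1)/(n+1):
  ∫_0^1 u(x)^2 dx = ∫_0^1 (9*x^4 + 18*x^3 + 21*x^2 + 12*x + 4) dx. Term by term:
    ∫_0^1 9*x^4 dx = 9/5;  ∫_0^1 18*x^3 dx = 9/2;  ∫_0^1 21*x^2 dx = 7;
    ∫_0^1 12*x dx = 6;  ∫_0^1 4 dx = 4.
  Sum: 9/5 + 9/2 + 7 + 6 + 4 = 233/10.
  ∫_0^1 u'(x)^2 dx = ∫_0^1 (36*x^2 + 36*x + 9) dx. Term by term:
    ∫_0^1 36*x^2 dx = 12;  ∫_0^1 36*x dx = 18;  ∫_0^1 9 dx = 9.
  Sum: 12 + 18 + 9 = 39.
Adding: ||u||_{H^1}^2 = 233/10 + 39 = 623/10.


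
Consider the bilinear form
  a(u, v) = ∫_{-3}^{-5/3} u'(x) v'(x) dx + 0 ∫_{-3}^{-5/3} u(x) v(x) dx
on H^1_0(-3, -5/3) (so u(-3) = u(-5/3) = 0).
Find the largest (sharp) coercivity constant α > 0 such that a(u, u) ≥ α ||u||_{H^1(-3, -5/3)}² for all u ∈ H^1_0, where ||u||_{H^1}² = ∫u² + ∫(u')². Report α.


α = 9*π^2/(16 + 9*π^2)

Coercivity of a(·,·) on H^1_0(-3, -5/3) means a(u, u) ≥ α ||u||_{H^1}² for every u ∈ H^1_0.
The interval has length L = 4/3, and Poincaré/coercivity depend only on L. Here a(u, u) = ∫(u')² + (0)·∫u².
Here c = 0, so a(u,u) = ∫(u')² alone. The condition a(u,u) ≥ α||u||_{H^1}² reads (1−α)∫(u')² ≥ (α−c)∫u². Any admissible α is ≤ 1 (rapidly oscillating u have ∫u²/∫(u')² → 0), and α = 1 would force 0 ≥ (1−c)∫u², impossible since c < 1; so 1−α > 0. By the sharp Poincaré inequality on H^1_0 of an interval of length L, ∫(u')² ≥ (π/L)²∫u² with equality for the first sine mode sin(π(x−x₀)/L) (x₀ the left endpoint), so the inequality holds for all u iff (1−α)(π/L)² ≥ α − c, i.e. α ≤ ((π/L)² + c)/((π/L)² + 1) = (1 + c(L/π)²)/(1 + (L/π)²). (Direct route, valid since c ≤ 0: Poincaré gives c∫u² ≥ c(L/π)²∫(u')², so a(u,u) ≥ (1 + c(L/π)²)∫(u')², while ||u||_{H^1}² ≤ (1 + (L/π)²)∫(u')²; dividing yields the same α.) With (π/L)² = 9*π^2/16 and c = 0, the largest admissible constant is α = ((π/L)² + c)/((π/L)² + 1).
Simplifying, α = 9*π^2/(16 + 9*π^2).


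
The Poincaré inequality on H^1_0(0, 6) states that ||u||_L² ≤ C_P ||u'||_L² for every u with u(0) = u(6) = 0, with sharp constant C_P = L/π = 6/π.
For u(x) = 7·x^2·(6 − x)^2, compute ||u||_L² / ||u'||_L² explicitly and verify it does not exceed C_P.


||u||_L² / ||u'||_L² = sqrt(3) < C_P = 6/π.

u(x) = 7·x^2·(6 − x)^2, so u'(x) = 28*x*(x - 6)*(x - 3).
u(x) = 7·x^2·(6 − x)^2 vanishes at x = 0 and x = 6, so u ∈ H^1_0(0, 6). Differentiate via the product rule and integrate the resulting polynomials term by term.
  ∫_0^6 u² dx = ∫_0^6 (49*x^8 - 1176*x^7 + 10584*x^6 - 42336*x^5 + 63504*x^4) dx. Term by term:
    ∫_0^6 49*x^8 dx = 54867456;  ∫_0^6 -1176*x^7 dx = -246903552;  ∫_0^6 10584*x^6 dx = 423263232;
    ∫_0^6 -42336*x^5 dx = -329204736;  ∫_0^6 63504*x^4 dx = 493807104/5.
  Sum: 54867456 − 246903552 + 423263232 − 329204736 + 493807104/5 = 3919104/5.
  ∫_0^6 (u')² dx = ∫_0^6 (784*x^6 - 14112*x^5 + 91728*x^4 - 254016*x^3 + 254016*x^2) dx. Term by term:
    ∫_0^6 784*x^6 dx = 31352832;  ∫_0^6 -14112*x^5 dx = -109734912;  ∫_0^6 91728*x^4 dx = 713276928/5;
    ∫_0^6 -254016*x^3 dx = -82301184;  ∫_0^6 254016*x^2 dx = 18289152.
  Sum: 31352832 − 109734912 + 713276928/5 − 82301184 + 18289152 = 1306368/5.
∫_0^6 u² dx = 3919104/5, so ||u||_L² = 432*sqrt(105)/5.
∫_0^6 (u')² dx = 1306368/5, so ||u'||_L² = 432*sqrt(35)/5.
Ratio ||u||_L² / ||u'||_L² = sqrt(3).
Sharp Poincaré constant on H^1_0(0, 6) is C_P = L/π = 6/π, achieved by sin(π/6·x).
A polynomial bump cannot attain the sharp Poincaré constant (only the first sine eigenfunction does), so the ratio is strictly less than C_P, consistent with ||u||_L² ≤ C_P ||u'||_L².
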